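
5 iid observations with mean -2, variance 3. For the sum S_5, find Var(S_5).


By independence, Var(S_n) = n*Var(X_1) = 5*3 = 15

15


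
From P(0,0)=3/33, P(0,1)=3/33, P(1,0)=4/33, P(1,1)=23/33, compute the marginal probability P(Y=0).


P(Y=0) = P(0,0)+P(1,0) = 3/33 + 4/33 = 7/33

7/33


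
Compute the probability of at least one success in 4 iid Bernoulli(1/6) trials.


P(at least one) = 1 - P(none)
P(none) = (1 - 1/6)^4 = (5/6)^4 = 625/1296
P(at least one) = 1 - 625/1296 = 671/1296

671/1296


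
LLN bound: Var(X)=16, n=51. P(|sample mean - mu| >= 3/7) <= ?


Var(Xbar) = Var(X)/n = 16/51
Chebyshev: P(|Xbar-mu| >= 3/7) <= Var(Xbar)/(3/7)^2 = (16/51)/(9/49) = 784/459
Bound exceeds 1, so trivial bound: 1

1


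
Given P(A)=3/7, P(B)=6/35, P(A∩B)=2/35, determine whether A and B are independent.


P(A)*P(B) = 3/7*6/35 = 18/245
P(A∩B) = 2/35 != 18/245, so not independent

No, A and B are not independent


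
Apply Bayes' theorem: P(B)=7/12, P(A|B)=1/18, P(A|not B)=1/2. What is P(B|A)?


P(A) = P(A|B)P(B) + P(A|B')P(B') = 1/18*7/12 + 1/2*5/12 = 13/54
P(B|A) = P(A|B)P(B)/P(A) = (7/216)/(13/54) = 7/52

7/52


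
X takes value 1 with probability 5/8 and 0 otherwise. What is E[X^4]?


For Bernoulli: X in {0,1}
E[X^4] = 0^4*(1-5/8) + 1^4*5/8 = 5/8

5/8


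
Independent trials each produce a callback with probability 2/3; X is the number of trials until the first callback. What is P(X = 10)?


P(X=10) = (1-p)^9 * p = (1/3)^9 * 2/3
= 1/19683 * 2/3 = 2/59049

2/59049


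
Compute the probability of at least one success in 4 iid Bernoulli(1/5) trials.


P(at least one) = 1 - P(none)
P(none) = (1 - 1/5)^4 = (4/5)^4 = 256/625
P(at least one) = 1 - 256/625 = 369/625

369/625


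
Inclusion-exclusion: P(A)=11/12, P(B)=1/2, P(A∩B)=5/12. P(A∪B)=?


P(A∪B) = P(A) + P(B) - P(A∩B)
= 11/12 + 1/2 - 5/12 = 1

1


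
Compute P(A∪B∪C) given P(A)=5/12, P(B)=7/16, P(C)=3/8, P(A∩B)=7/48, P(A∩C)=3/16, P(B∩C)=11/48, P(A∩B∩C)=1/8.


P(A∪B∪C) = P(A)+P(B)+P(C) - P(AB)-P(AC)-P(BC) + P(ABC)
= 5/12+7/16+3/8 - 7/48-3/16-11/48 + 1/8
= 19/24

19/24


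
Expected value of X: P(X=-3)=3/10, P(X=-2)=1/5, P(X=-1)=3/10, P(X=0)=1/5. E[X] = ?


E[X] = sum(x * P(x))
= -3*3/10 - 2*1/5 - 1*3/10 + 0*1/5
= -8/5

-8/5


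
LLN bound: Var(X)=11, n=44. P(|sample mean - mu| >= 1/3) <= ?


Var(Xbar) = Var(X)/n = 11/44
Chebyshev: P(|Xbar-mu| >= 1/3) <= Var(Xbar)/(1/3)^2 = (1/4)/(1/9) = 9/4
Bound exceeds 1, so trivial bound: 1

1


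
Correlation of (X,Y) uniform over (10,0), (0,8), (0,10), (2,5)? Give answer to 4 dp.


Cov(X,Y) = -14.7500, Var(X) = 17.0000, Var(Y) = 14.1875
rho = Cov/(sqrt(VarX)*sqrt(VarY)) = -0.9498

-0.9498


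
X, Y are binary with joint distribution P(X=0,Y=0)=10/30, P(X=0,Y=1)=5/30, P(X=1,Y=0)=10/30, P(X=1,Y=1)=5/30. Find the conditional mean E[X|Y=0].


P(Y=0) = 20/30
E[X|Y=0] = (0*10 + 1*10)/20 = 10/20 = 1/2

1/2


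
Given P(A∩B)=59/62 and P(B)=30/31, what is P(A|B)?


P(A|B) = P(A∩B)/P(B) = (177/186)/(180/186) = 177/180 = 59/60

59/60


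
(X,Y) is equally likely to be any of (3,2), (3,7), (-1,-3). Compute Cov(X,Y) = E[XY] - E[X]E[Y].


E[X]=5/3, E[Y]=2, E[XY]=10
Cov(X,Y) = E[XY] - E[X]E[Y] = 10 - 5/3*2 = 20/3

20/3


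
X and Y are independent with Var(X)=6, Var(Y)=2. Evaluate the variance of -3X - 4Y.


Independence => Cov(X,Y)=0
Var(-3X - 4Y) = (-3)^2*Var(X) + (-4)^2*Var(Y)
= 9*6 + 16*2 = 86

86


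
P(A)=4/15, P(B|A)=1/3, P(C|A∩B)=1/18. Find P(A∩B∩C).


P(A∩B∩C) = P(A) * P(B|A) * P(C|A∩B)
= 4/15 * 1/3 * 1/18
= 4/45 * 1/18 = 2/405

2/405


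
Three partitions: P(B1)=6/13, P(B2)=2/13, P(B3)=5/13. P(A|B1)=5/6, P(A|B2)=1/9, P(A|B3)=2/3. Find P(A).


P(A) = P(A|B1)P(B1) + P(A|B2)P(B2) + P(A|B3)P(B3)
= 5/6*6/13 + 1/9*2/13 + 2/3*5/13
= 5/13 + 2/117 + 10/39 = 77/117

77/117


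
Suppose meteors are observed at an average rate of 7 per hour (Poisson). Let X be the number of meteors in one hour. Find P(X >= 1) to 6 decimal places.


P(X>=1) = 1 - P(X<=0) = 1 - (e^(-7)*7^0/0!)
≈ 1 - 0.0009118820 = 0.9990881180
≈ 0.999088

0.999088


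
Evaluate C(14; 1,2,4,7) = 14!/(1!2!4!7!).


14! = 87178291200
Denominator: 1!=1 * 2!=2 * 4!=24 * 7!=5040
Coefficient = 87178291200 / 241920 = 360360

360360


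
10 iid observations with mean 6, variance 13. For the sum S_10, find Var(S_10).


By independence, Var(S_n) = n*Var(X_1) = 10*13 = 130

130


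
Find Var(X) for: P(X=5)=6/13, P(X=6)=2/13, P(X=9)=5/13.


E[X] = 87/13, E[X^2] = 627/13
Var(X) = E[X^2] - (E[X])^2 = 627/13 - (87/13)^2 = 582/169

582/169


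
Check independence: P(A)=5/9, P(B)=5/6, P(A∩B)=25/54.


P(A)*P(B) = 5/9*5/6 = 25/54
P(A∩B) = 25/54, which equals P(A)P(B), so independent

Yes, A and B are independent


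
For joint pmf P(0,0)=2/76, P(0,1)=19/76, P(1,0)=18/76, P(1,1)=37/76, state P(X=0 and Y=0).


Read from table: P(X=0, Y=0) = 2/76 = 1/38

1/38


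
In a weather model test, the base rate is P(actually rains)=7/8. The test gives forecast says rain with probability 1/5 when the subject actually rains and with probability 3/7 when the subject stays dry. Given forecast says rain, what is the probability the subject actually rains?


P(A) = P(A|B)P(B) + P(A|B')P(B') = 1/5*7/8 + 3/7*1/8 = 8/35
P(B|A) = P(A|B)P(B)/P(A) = (7/40)/(8/35) = 49/64

49/64


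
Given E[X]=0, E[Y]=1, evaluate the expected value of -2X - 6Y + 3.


E[-2X - 6Y + 3] = -2*E[X] - 6*E[Y] + 3
= (-2)*(0) + (-6)*(1) + (3)
= 0 - 6 + 3 = -3

-3


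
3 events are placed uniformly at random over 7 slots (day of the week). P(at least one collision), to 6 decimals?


P(all different) = prod((7-i)/7 for i=0..2) = 0.612245
P(at least one match) = 1 - 0.612245 = 0.387755

0.387755


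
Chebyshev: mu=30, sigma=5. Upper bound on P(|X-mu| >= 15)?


k = 15/5 = 3
Chebyshev: P(|X-mu| >= k*sigma) <= 1/k^2 = 1/3^2 = 1/9

1/9


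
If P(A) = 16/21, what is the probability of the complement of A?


P(A') = 1 - P(A) = 1 - 16/21 = 5/21

5/21


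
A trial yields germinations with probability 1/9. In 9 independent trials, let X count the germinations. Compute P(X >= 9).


P(X>=9) = P(X=9)
= 1/387420489
= 1/387420489

1/387420489


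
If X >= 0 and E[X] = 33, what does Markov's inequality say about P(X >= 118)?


Markov: P(X >= a) <= E[X]/a
P(X >= 118) <= 33/118

33/118


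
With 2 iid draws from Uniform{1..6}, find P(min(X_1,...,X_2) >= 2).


P(min >= 2) = P(all X_i >= 2) = (P(X_1 >= 2))^2
= (5/6)^2 = 25/36

25/36


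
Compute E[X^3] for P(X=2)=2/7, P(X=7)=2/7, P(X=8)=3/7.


E[X^3] = sum(g(x)*P(x))
= 8*2/7 + 343*2/7 + 512*3/7
= 2238/7

2238/7


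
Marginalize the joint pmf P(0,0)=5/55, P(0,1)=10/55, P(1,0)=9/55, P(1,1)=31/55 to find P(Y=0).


P(Y=0) = P(0,0)+P(1,0) = 5/55 + 9/55 = 14/55

14/55


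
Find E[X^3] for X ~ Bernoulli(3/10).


For Bernoulli: X in {0,1}
E[X^3] = 0^3*(1-3/10) + 1^3*3/10 = 3/10

3/10


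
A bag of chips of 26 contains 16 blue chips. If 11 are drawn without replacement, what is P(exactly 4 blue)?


P(X=4) = C(16,4)*C(10,7) / C(26,11)
= 1820*120 / 7726160
= 218400/7726160 = 210/7429

210/7429


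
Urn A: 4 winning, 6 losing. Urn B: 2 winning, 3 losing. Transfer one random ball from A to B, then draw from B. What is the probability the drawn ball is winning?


P(transfer winning) = 4/10 = 2/5; P(transfer losing) = 3/5
If winning transferred: Urn II has 3 winning of 6, so P(winning|winning moved) = 1/2
If losing transferred: Urn II has 2 winning of 6, so P(winning|losing moved) = 1/3
By total probability: P(winning) = 2/5*1/2 + 3/5*1/3 = 2/5

2/5


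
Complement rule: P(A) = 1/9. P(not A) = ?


P(A') = 1 - P(A) = 1 - 1/9 = 8/9

8/9


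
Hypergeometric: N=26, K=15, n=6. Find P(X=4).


P(X=4) = C(15,4)*C(11,2) / C(26,6)
= 1365*55 / 230230
= 75075/230230 = 15/46

15/46


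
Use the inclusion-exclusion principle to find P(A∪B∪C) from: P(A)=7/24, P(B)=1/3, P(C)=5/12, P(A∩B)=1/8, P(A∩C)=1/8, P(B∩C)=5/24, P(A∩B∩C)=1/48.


P(A∪B∪C) = P(A)+P(B)+P(C) - P(AB)-P(AC)-P(BC) + P(ABC)
= 7/24+1/3+5/12 - 1/8-1/8-5/24 + 1/48
= 29/48

29/48


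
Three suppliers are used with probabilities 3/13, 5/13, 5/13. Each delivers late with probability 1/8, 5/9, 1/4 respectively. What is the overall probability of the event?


P(A) = P(A|B1)P(B1) + P(A|B2)P(B2) + P(A|B3)P(B3)
= 1/8*3/13 + 5/9*5/13 + 1/4*5/13
= 3/104 + 25/117 + 5/52 = 317/936

317/936


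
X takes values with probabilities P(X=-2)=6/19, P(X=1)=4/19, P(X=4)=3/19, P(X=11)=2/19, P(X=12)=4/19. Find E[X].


E[X] = sum(x * P(x))
= -2*6/19 + 1*4/19 + 4*3/19 + 11*2/19 + 12*4/19
= 74/19

74/19


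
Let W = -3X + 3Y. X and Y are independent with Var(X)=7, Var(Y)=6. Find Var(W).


Independence => Cov(X,Y)=0
Var(-3X + 3Y) = (-3)^2*Var(X) + 3^2*Var(Y)
= 9*7 + 9*6 = 117

117


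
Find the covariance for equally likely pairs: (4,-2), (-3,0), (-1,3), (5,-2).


E[X]=5/4, E[Y]=-1/4, E[XY]=-21/4
Cov(X,Y) = E[XY] - E[X]E[Y] = -21/4 - 5/4*-1/4 = -79/16

-79/16


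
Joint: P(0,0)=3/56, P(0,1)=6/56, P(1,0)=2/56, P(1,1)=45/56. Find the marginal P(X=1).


P(X=1) = P(1,0)+P(1,1) = 2/56 + 45/56 = 47/56

47/56


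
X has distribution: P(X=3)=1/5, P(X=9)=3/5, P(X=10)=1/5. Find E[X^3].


E[X^3] = sum(g(x)*P(x))
= 27*1/5 + 729*3/5 + 1000*1/5
= 3214/5

3214/5


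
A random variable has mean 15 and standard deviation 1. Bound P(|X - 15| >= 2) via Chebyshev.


k = 2/1 = 2
Chebyshev: P(|X-mu| >= k*sigma) <= 1/k^2 = 1/2^2 = 1/4

1/4


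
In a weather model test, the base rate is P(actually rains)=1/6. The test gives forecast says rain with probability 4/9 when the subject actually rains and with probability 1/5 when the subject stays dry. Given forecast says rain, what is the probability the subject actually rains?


P(A) = P(A|B)P(B) + P(A|B')P(B') = 4/9*1/6 + 1/5*5/6 = 13/54
P(B|A) = P(A|B)P(B)/P(A) = (2/27)/(13/54) = 4/13

4/13


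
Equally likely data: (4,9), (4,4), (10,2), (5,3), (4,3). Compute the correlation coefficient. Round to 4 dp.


Cov(X,Y) = -2.8800, Var(X) = 5.4400, Var(Y) = 6.1600
rho = Cov/(sqrt(VarX)*sqrt(VarY)) = -0.4975

-0.4975


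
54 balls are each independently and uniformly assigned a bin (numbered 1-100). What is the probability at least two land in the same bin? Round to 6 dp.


P(all different) = prod((100-i)/100 for i=0..53) = 0.000000
P(at least one match) = 1 - 0.000000 = 1.000000

1.000000


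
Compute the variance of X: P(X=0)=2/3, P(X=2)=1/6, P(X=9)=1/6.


E[X] = 11/6, E[X^2] = 85/6
Var(X) = E[X^2] - (E[X])^2 = 85/6 - (11/6)^2 = 389/36

389/36


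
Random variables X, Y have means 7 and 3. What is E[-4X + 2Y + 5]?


E[-4X + 2Y + 5] = -4*E[X] + 2*E[Y] + 5
= (-4)*(7) + (2)*(3) + (5)
= -28 + 6 + 5 = -17

-17


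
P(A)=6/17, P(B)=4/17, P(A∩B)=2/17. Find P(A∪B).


P(A∪B) = P(A) + P(B) - P(A∩B)
= 6/17 + 4/17 - 2/17 = 8/17

8/17


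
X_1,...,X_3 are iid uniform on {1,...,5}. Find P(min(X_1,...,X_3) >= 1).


P(min >= 1) = P(all X_i >= 1) = (P(X_1 >= 1))^3
= (5/5)^3 = 1^3 = 1

1


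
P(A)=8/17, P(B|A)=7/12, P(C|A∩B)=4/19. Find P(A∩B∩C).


P(A∩B∩C) = P(A) * P(B|A) * P(C|A∩B)
= 8/17 * 7/12 * 4/19
= 14/51 * 4/19 = 56/969

56/969


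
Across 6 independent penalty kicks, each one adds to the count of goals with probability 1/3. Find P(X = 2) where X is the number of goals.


P(X=2) = C(6,2) * p^2 * (1-p)^4
= 15 * 1/9 * 16/81
= 80/243

80/243


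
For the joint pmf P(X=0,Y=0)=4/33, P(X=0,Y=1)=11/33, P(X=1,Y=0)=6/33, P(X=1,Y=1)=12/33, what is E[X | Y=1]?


P(Y=1) = 23/33
E[X|Y=1] = (0*11 + 1*12)/23 = 12/23

12/23


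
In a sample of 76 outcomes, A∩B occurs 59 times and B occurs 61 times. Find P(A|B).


P(A|B) = P(A∩B)/P(B) = (59/76)/(61/76) = 59/61

59/61


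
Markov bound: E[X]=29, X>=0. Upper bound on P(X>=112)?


Markov: P(X >= a) <= E[X]/a
P(X >= 112) <= 29/112

29/112


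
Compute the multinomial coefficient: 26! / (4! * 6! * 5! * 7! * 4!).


26! = 403291461126605635584000000
Denominator: 4!=24 * 6!=720 * 5!=120 * 7!=5040 * 4!=24
Coefficient = 403291461126605635584000000 / 250822656000 = 1607874932664000

1607874932664000


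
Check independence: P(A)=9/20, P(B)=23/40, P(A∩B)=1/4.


P(A)*P(B) = 9/20*23/40 = 207/800
P(A∩B) = 1/4 != 207/800, so not independent

No, A and B are not independent


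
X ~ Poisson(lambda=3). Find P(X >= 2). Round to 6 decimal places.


P(X>=2) = 1 - P(X<=1) = 1 - (e^(-3)*3^0/0! + e^(-3)*3^1/1!)
≈ 1 - (0.0497870684 + 0.1493612051)
= 1 - 0.1991482735 = 0.8008517265
≈ 0.800852

0.800852


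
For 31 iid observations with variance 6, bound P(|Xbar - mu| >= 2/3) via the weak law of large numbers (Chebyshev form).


Var(Xbar) = Var(X)/n = 6/31
Chebyshev: P(|Xbar-mu| >= 2/3) <= Var(Xbar)/(2/3)^2 = (6/31)/(4/9) = 27/62

27/62


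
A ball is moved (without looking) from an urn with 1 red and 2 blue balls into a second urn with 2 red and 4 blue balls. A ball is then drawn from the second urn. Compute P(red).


P(transfer red) = 1/3; P(transfer blue) = 2/3
If red transferred: Urn II has 3 red of 7, so P(red|red moved) = 3/7
If blue transferred: Urn II has 2 red of 7, so P(red|blue moved) = 2/7
By total probability: P(red) = 1/3*3/7 + 2/3*2/7 = 1/3

1/3


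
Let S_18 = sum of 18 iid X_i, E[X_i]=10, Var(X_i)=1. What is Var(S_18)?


By independence, Var(S_n) = n*Var(X_1) = 18*1 = 18

18


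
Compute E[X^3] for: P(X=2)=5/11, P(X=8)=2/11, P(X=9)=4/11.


E[X^3] = sum(x^3 * P(x))
= 8*5/11 + 512*2/11 + 729*4/11
= 3980/11

3980/11


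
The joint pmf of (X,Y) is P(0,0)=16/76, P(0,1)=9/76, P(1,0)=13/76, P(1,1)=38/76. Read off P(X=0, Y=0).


Read from table: P(X=0, Y=0) = 16/76 = 4/19

4/19


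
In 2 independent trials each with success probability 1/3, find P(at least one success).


P(at least one) = 1 - P(none)
P(none) = (1 - 1/3)^2 = (2/3)^2 = 4/9
P(at least one) = 1 - 4/9 = 5/9

5/9


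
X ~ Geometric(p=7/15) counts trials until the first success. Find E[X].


For geometric (trials until first success), E[X] = 1/p = 1/(7/15) = 15/7

15/7


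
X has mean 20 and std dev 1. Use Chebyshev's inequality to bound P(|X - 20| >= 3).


k = 3/1 = 3
Chebyshev: P(|X-mu| >= k*sigma) <= 1/k^2 = 1/3^2 = 1/9

1/9


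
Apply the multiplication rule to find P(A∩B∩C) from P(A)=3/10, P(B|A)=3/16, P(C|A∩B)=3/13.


P(A∩B∩C) = P(A) * P(B|A) * P(C|A∩B)
= 3/10 * 3/16 * 3/13
= 9/160 * 3/13 = 27/2080

27/2080


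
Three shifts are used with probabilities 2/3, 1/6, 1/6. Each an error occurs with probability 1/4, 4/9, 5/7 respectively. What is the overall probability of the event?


P(A) = P(A|B1)P(B1) + P(A|B2)P(B2) + P(A|B3)P(B3)
= 1/4*2/3 + 4/9*1/6 + 5/7*1/6
= 1/6 + 2/27 + 5/42 = 68/189

68/189


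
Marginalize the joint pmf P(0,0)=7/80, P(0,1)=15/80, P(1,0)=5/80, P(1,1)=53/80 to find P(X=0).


P(X=0) = P(0,0)+P(0,1) = 7/80 + 15/80 = 22/80 = 11/40

11/40


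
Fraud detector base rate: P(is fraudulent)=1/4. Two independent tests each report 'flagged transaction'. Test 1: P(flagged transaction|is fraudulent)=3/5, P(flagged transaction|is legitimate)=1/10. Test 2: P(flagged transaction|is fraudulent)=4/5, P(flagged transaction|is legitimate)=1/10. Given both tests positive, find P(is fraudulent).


After test 1: P(+) = 3/5*1/4 + 1/10*3/4 = 9/40
P(B|+) = (3/20)/(9/40) = 2/3
After test 2 (use post1 as new prior): P(+) = 4/5*2/3 + 1/10*1/3 = 17/30
P(B|+,+) = (8/15)/(17/30) = 16/17

16/17


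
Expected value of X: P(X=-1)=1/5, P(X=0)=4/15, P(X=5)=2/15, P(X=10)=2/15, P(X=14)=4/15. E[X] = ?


E[X] = sum(x * P(x))
= -1*1/5 + 0*4/15 + 5*2/15 + 10*2/15 + 14*4/15
= 83/15

83/15


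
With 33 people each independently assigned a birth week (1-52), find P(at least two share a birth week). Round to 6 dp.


P(all different) = prod((52-i)/52 for i=0..32) = 0.000002
P(at least one match) = 1 - 0.000002 = 0.999998

0.999998


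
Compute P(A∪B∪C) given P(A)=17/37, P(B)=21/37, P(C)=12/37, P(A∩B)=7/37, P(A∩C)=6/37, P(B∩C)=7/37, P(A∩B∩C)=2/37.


P(A∪B∪C) = P(A)+P(B)+P(C) - P(AB)-P(AC)-P(BC) + P(ABC)
= 17/37+21/37+12/37 - 7/37-6/37-7/37 + 2/37
= 32/37

32/37


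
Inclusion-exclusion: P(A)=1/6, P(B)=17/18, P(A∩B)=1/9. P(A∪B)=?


P(A∪B) = P(A) + P(B) - P(A∩B)
= 1/6 + 17/18 - 1/9 = 1

1


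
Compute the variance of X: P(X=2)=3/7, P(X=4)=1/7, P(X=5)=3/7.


E[X] = 25/7, E[X^2] = 103/7
Var(X) = E[X^2] - (E[X])^2 = 103/7 - (25/7)^2 = 96/49

96/49


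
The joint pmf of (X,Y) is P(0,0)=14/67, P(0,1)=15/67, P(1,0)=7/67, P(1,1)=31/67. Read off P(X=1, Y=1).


Read from table: P(X=1, Y=1) = 31/67

31/67


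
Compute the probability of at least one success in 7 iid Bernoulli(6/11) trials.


P(at least one) = 1 - P(none)
P(none) = (1 - 6/11)^7 = (5/11)^7 = 78125/19487171
P(at least one) = 1 - 78125/19487171 = 19409046/19487171

19409046/19487171


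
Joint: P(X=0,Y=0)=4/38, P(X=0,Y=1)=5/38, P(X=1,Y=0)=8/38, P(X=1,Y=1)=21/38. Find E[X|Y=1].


P(Y=1) = 26/38
E[X|Y=1] = (0*5 + 1*21)/26 = 21/26

21/26


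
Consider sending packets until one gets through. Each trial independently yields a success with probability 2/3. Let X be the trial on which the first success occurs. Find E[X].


For geometric (trials until first success), E[X] = 1/p = 1/(2/3) = 3/2

3/2


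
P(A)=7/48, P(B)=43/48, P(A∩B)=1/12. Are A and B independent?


P(A)*P(B) = 7/48*43/48 = 301/2304
P(A∩B) = 1/12 != 301/2304, so not independent

No, A and B are not independent


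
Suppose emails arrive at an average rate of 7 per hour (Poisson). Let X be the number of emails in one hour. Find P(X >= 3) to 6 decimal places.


P(X>=3) = 1 - P(X<=2) = 1 - (e^(-7)*7^0/0! + e^(-7)*7^1/1! + e^(-7)*7^2/2!)
≈ 1 - (0.0009118820 + 0.0063831738 + 0.0223411082)
= 1 - 0.0296361640 = 0.9703638360
≈ 0.970364

0.970364


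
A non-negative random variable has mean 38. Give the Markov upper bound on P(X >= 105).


Markov: P(X >= a) <= E[X]/a
P(X >= 105) <= 38/105

38/105


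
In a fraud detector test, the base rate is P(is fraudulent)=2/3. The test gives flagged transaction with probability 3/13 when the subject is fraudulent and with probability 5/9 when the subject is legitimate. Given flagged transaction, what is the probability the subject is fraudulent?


P(A) = P(A|B)P(B) + P(A|B')P(B') = 3/13*2/3 + 5/9*1/3 = 119/351
P(B|A) = P(A|B)P(B)/P(A) = (2/13)/(119/351) = 54/119

54/119


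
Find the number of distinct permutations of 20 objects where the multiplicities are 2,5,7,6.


20! = 2432902008176640000
Denominator: 2!=2 * 5!=120 * 7!=5040 * 6!=720
Coefficient = 2432902008176640000 / 870912000 = 2793510720

2793510720


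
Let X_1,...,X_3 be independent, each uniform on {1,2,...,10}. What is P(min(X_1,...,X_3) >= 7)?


P(min >= 7) = P(all X_i >= 7) = (P(X_1 >= 7))^3
= (4/10)^3 = (2/5)^3 = 8/125

8/125


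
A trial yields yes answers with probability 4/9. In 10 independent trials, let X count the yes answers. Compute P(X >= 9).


P(X>=9) = P(X=9) + P(X=10)
= 13107200/3486784401 + 1048576/3486784401
= 524288/129140163

524288/129140163


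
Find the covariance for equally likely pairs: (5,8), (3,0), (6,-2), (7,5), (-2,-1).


E[X]=19/5, E[Y]=2, E[XY]=13
Cov(X,Y) = E[XY] - E[X]E[Y] = 13 - 19/5*2 = 27/5

27/5


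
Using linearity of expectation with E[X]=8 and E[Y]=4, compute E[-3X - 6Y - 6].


E[-3X - 6Y - 6] = -3*E[X] - 6*E[Y] - 6
= (-3)*(8) + (-6)*(4) + (-6)
= -24 - 24 - 6 = -54

-54


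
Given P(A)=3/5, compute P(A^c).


P(A') = 1 - P(A) = 1 - 3/5 = 2/5

2/5


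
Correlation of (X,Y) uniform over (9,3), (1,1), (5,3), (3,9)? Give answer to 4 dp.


Cov(X,Y) = -0.5000, Var(X) = 8.7500, Var(Y) = 9.0000
rho = Cov/(sqrt(VarX)*sqrt(VarY)) = -0.0563

-0.0563


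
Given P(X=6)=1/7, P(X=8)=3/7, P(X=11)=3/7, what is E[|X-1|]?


E[|X-1|] = sum(g(x)*P(x))
= 5*1/7 + 7*3/7 + 10*3/7
= 8

8


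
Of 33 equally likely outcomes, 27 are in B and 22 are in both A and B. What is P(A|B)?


P(A|B) = P(A∩B)/P(B) = (22/33)/(27/33) = 22/27

22/27


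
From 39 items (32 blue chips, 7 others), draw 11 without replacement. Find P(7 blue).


P(X=7) = C(32,7)*C(7,4) / C(39,11)
= 3365856*35 / 1676056044
= 117804960/1676056044 = 840/11951

840/11951


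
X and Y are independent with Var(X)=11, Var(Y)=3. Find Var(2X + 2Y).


Independence => Cov(X,Y)=0
Var(2X + 2Y) = 2^2*Var(X) + 2^2*Var(Y)
= 4*11 + 4*3 = 56

56


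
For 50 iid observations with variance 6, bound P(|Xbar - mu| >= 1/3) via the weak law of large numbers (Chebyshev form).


Var(Xbar) = Var(X)/n = 6/50
Chebyshev: P(|Xbar-mu| >= 1/3) <= Var(Xbar)/(1/3)^2 = (3/25)/(1/9) = 27/25
Bound exceeds 1, so trivial bound: 1

1


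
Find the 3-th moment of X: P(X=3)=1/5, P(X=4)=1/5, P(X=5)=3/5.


E[X^3] = sum(x^3 * P(x))
= 27*1/5 + 64*1/5 + 125*3/5
= 466/5

466/5


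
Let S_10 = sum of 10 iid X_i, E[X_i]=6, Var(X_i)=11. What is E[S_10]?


E[S_n] = n*E[X_1] = 10*6 = 60

60


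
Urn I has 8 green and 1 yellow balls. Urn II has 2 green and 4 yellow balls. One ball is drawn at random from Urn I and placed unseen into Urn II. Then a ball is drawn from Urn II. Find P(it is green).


P(transfer green) = 8/9; P(transfer yellow) = 1/9
If green transferred: Urn II has 3 green of 7, so P(green|green moved) = 3/7
If yellow transferred: Urn II has 2 green of 7, so P(green|yellow moved) = 2/7
By total probability: P(green) = 8/9*3/7 + 1/9*2/7 = 26/63

26/63


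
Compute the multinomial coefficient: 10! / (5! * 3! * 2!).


10! = 3628800
Denominator: 5!=120 * 3!=6 * 2!=2
Coefficient = 3628800 / 1440 = 2520

2520


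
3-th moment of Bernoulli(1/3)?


For Bernoulli: X in {0,1}
E[X^3] = 0^3*(1-1/3) + 1^3*1/3 = 1/3

1/3


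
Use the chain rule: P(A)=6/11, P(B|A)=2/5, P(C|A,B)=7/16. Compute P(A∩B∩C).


P(A∩B∩C) = P(A) * P(B|A) * P(C|A∩B)
= 6/11 * 2/5 * 7/16
= 12/55 * 7/16 = 21/220

21/220


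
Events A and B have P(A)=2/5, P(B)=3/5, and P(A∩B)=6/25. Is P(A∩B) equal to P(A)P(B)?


P(A)*P(B) = 2/5*3/5 = 6/25
P(A∩B) = 6/25, which equals P(A)P(B), so independent

Yes, A and B are independent


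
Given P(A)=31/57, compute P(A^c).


P(A') = 1 - P(A) = 1 - 31/57 = 26/57

26/57


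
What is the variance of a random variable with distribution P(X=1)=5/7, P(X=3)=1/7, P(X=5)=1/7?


E[X] = 13/7, E[X^2] = 39/7
Var(X) = E[X^2] - (E[X])^2 = 39/7 - (13/7)^2 = 104/49

104/49


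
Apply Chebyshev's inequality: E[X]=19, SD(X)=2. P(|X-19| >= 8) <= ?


k = 8/2 = 4
Chebyshev: P(|X-mu| >= k*sigma) <= 1/k^2 = 1/4^2 = 1/16

1/16


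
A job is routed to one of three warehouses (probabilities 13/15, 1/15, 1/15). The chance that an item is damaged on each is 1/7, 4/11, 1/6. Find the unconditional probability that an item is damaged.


P(A) = P(A|B1)P(B1) + P(A|B2)P(B2) + P(A|B3)P(B3)
= 1/7*13/15 + 4/11*1/15 + 1/6*1/15
= 13/105 + 4/165 + 1/90 = 1103/6930

1103/6930


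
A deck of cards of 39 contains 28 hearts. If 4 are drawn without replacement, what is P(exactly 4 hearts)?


P(X=4) = C(28,4)*C(11,0) / C(39,4)
= 20475*1 / 82251
= 20475/82251 = 175/703

175/703


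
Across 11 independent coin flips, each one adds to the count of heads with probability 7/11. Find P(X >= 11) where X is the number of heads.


P(X>=11) = P(X=11)
= 1977326743/285311670611
= 1977326743/285311670611

1977326743/285311670611


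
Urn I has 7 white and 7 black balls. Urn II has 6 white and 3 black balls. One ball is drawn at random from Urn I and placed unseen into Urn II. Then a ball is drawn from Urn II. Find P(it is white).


P(transfer white) = 7/14 = 1/2; P(transfer black) = 1/2
If white transferred: Urn II has 7 white of 10, so P(white|white moved) = 7/10
If black transferred: Urn II has 6 white of 10, so P(white|black moved) = 3/5
By total probability: P(white) = 1/2*7/10 + 1/2*3/5 = 13/20

13/20


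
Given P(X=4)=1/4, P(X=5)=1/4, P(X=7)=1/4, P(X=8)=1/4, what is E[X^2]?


E[X^2] = sum(g(x)*P(x))
= 16*1/4 + 25*1/4 + 49*1/4 + 64*1/4
= 77/2

77/2


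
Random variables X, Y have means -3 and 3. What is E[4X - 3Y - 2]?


E[4X - 3Y - 2] = 4*E[X] - 3*E[Y] - 2
= (4)*(-3) + (-3)*(3) + (-2)
= -12 - 9 - 2 = -23

-23


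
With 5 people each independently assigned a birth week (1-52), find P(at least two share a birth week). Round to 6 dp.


P(all different) = prod((52-i)/52 for i=0..4) = 0.820284
P(at least one match) = 1 - 0.820284 = 0.179716

0.179716


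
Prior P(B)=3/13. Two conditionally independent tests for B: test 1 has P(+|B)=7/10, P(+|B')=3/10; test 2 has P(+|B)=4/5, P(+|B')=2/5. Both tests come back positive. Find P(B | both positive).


After test 1: P(+) = 7/10*3/13 + 3/10*10/13 = 51/130
P(B|+) = (21/130)/(51/130) = 7/17
After test 2 (use post1 as new prior): P(+) = 4/5*7/17 + 2/5*10/17 = 48/85
P(B|+,+) = (28/85)/(48/85) = 7/12

7/12


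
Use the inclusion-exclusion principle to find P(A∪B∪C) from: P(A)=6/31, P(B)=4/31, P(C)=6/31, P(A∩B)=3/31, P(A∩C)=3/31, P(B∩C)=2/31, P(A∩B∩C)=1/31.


P(A∪B∪C) = P(A)+P(B)+P(C) - P(AB)-P(AC)-P(BC) + P(ABC)
= 6/31+4/31+6/31 - 3/31-3/31-2/31 + 1/31
= 9/31

9/31


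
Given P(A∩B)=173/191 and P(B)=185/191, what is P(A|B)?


P(A|B) = P(A∩B)/P(B) = (173/191)/(185/191) = 173/185

173/185


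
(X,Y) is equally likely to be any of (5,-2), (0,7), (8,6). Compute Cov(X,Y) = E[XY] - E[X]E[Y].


E[X]=13/3, E[Y]=11/3, E[XY]=38/3
Cov(X,Y) = E[XY] - E[X]E[Y] = 38/3 - 13/3*11/3 = -29/9

-29/9


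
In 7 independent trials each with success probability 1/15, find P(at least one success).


P(at least one) = 1 - P(none)
P(none) = (1 - 1/15)^7 = (14/15)^7 = 105413504/170859375
P(at least one) = 1 - 105413504/170859375 = 65445871/170859375

65445871/170859375


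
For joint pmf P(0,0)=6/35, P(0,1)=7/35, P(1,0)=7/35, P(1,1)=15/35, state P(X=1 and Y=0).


Read from table: P(X=1, Y=0) = 7/35 = 1/5

1/5


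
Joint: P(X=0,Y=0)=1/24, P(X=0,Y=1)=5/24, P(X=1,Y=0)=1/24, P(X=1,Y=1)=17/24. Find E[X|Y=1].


P(Y=1) = 22/24
E[X|Y=1] = (0*5 + 1*17)/22 = 17/22

17/22


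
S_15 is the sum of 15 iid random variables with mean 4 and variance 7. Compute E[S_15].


E[S_n] = n*E[X_1] = 15*4 = 60

60


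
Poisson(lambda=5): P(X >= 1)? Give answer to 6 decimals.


P(X>=1) = 1 - P(X<=0) = 1 - (e^(-5)*5^0/0!)
≈ 1 - 0.0067379470 = 0.9932620530
≈ 0.993262

0.993262


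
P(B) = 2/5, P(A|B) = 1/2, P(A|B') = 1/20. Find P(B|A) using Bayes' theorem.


P(A) = P(A|B)P(B) + P(A|B')P(B') = 1/2*2/5 + 1/20*3/5 = 23/100
P(B|A) = P(A|B)P(B)/P(A) = (1/5)/(23/100) = 20/23

20/23


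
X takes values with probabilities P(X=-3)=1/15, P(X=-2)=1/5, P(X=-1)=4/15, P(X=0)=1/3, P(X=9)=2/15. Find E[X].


E[X] = sum(x * P(x))
= -3*1/15 - 2*1/5 - 1*4/15 + 0*1/3 + 9*2/15
= 1/3

1/3


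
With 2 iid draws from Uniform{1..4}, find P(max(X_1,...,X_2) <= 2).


P(max <= 2) = P(all X_i <= 2) = (P(X_1 <= 2))^2
= (2/4)^2 = (1/2)^2 = 1/4

1/4


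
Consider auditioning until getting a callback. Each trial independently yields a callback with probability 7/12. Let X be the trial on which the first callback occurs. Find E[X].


For geometric (trials until first success), E[X] = 1/p = 1/(7/12) = 12/7

12/7


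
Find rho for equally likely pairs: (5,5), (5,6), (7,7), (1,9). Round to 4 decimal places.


Cov(X,Y) = -2.1250, Var(X) = 4.7500, Var(Y) = 2.1875
rho = Cov/(sqrt(VarX)*sqrt(VarY)) = -0.6592

-0.6592


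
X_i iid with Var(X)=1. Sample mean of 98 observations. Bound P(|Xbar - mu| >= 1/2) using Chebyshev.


Var(Xbar) = Var(X)/n = 1/98
Chebyshev: P(|Xbar-mu| >= 1/2) <= Var(Xbar)/(1/2)^2 = (1/98)/(1/4) = 2/49

2/49


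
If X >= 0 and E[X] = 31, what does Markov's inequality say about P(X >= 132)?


Markov: P(X >= a) <= E[X]/a
P(X >= 132) <= 31/132

31/132


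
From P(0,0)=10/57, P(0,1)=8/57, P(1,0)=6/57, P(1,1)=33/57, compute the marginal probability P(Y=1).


P(Y=1) = P(0,1)+P(1,1) = 8/57 + 33/57 = 41/57

41/57


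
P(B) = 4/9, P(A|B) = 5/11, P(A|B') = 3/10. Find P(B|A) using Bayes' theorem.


P(A) = P(A|B)P(B) + P(A|B')P(B') = 5/11*4/9 + 3/10*5/9 = 73/198
P(B|A) = P(A|B)P(B)/P(A) = (20/99)/(73/198) = 40/73

40/73


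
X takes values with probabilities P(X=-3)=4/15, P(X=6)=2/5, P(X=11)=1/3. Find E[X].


E[X] = sum(x * P(x))
= -3*4/15 + 6*2/5 + 11*1/3
= 79/15

79/15


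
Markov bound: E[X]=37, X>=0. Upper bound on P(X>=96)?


Markov: P(X >= a) <= E[X]/a
P(X >= 96) <= 37/96

37/96


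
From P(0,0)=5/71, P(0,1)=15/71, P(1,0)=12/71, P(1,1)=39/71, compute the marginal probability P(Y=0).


P(Y=0) = P(0,0)+P(1,0) = 5/71 + 12/71 = 17/71

17/71


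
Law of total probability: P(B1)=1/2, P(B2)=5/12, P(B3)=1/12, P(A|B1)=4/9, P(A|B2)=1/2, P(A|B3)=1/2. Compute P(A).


P(A) = P(A|B1)P(B1) + P(A|B2)P(B2) + P(A|B3)P(B3)
= 4/9*1/2 + 1/2*5/12 + 1/2*1/12
= 2/9 + 5/24 + 1/24 = 17/36

17/36


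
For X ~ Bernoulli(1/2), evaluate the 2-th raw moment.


For Bernoulli: X in {0,1}
E[X^2] = 0^2*(1-1/2) + 1^2*1/2 = 1/2

1/2


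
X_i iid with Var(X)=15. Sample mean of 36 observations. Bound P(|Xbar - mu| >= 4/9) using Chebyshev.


Var(Xbar) = Var(X)/n = 15/36
Chebyshev: P(|Xbar-mu| >= 4/9) <= Var(Xbar)/(4/9)^2 = (5/12)/(16/81) = 135/64
Bound exceeds 1, so trivial bound: 1

1


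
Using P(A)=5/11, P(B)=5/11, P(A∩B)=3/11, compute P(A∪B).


P(A∪B) = P(A) + P(B) - P(A∩B)
= 5/11 + 5/11 - 3/11 = 7/11

7/11


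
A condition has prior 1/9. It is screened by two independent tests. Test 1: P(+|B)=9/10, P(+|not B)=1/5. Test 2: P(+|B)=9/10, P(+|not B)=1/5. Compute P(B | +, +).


After test 1: P(+) = 9/10*1/9 + 1/5*8/9 = 5/18
P(B|+) = (1/10)/(5/18) = 9/25
After test 2 (use post1 as new prior): P(+) = 9/10*9/25 + 1/5*16/25 = 113/250
P(B|+,+) = (81/250)/(113/250) = 81/113

81/113


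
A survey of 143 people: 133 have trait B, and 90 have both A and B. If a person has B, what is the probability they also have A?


P(A|B) = P(A∩B)/P(B) = (90/143)/(133/143) = 90/133

90/133


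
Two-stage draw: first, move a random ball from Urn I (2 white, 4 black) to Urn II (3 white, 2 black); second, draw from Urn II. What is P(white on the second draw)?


P(transfer white) = 2/6 = 1/3; P(transfer black) = 2/3
If white transferred: Urn II has 4 white of 6, so P(white|white moved) = 2/3
If black transferred: Urn II has 3 white of 6, so P(white|black moved) = 1/2
By total probability: P(white) = 1/3*2/3 + 2/3*1/2 = 5/9

5/9


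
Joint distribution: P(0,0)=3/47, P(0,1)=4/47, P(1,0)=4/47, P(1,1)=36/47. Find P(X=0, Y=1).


Read from table: P(X=0, Y=1) = 4/47

4/47


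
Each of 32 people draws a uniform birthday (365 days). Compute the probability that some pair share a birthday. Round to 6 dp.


P(all different) = prod((365-i)/365 for i=0..31) = 0.246652
P(at least one match) = 1 - 0.246652 = 0.753348

0.753348


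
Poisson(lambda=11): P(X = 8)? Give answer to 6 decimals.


P(X=8) = e^(-11) * 11^8 / 8!
≈ 0.00001670170079 * 214358881 / 40320
≈ 0.088794

0.088794


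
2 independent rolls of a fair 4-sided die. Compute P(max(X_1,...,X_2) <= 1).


P(max <= 1) = P(all X_i <= 1) = (P(X_1 <= 1))^2
= (1/4)^2 = 1/16

1/16


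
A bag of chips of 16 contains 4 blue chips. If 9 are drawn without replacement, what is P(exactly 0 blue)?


P(X=0) = C(4,0)*C(12,9) / C(16,9)
= 1*220 / 11440
= 220/11440 = 1/52

1/52


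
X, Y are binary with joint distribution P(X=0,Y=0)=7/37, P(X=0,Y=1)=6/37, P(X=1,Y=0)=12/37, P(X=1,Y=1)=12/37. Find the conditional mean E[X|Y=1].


P(Y=1) = 18/37
E[X|Y=1] = (0*6 + 1*12)/18 = 12/18 = 2/3

2/3


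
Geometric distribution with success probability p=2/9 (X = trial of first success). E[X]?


For geometric (trials until first success), E[X] = 1/p = 1/(2/9) = 9/2

9/2


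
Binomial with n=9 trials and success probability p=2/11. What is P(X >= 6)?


P(X>=6) = P(X=6) + P(X=7) + P(X=8) + P(X=9)
= 3919104/2357947691 + 373248/2357947691 + 20736/2357947691 + 512/2357947691
= 4313600/2357947691

4313600/2357947691


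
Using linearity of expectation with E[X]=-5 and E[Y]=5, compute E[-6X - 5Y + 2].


E[-6X - 5Y + 2] = -6*E[X] - 5*E[Y] + 2
= (-6)*(-5) + (-5)*(5) + (2)
= 30 - 25 + 2 = 7

7


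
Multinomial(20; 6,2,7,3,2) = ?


20! = 2432902008176640000
Denominator: 6!=720 * 2!=2 * 7!=5040 * 3!=6 * 2!=2
Coefficient = 2432902008176640000 / 87091200 = 27935107200

27935107200


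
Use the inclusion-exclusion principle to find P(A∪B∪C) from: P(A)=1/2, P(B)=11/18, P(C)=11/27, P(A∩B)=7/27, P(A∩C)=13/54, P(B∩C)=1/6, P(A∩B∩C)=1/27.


P(A∪B∪C) = P(A)+P(B)+P(C) - P(AB)-P(AC)-P(BC) + P(ABC)
= 1/2+11/18+11/27 - 7/27-13/54-1/6 + 1/27
= 8/9

8/9


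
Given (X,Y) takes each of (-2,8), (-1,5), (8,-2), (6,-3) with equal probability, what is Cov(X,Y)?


E[X]=11/4, E[Y]=2, E[XY]=-55/4
Cov(X,Y) = E[XY] - E[X]E[Y] = -55/4 - 11/4*2 = -77/4

-77/4


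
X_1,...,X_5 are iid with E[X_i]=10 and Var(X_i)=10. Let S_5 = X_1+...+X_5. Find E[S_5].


E[S_n] = n*E[X_1] = 5*10 = 50

50


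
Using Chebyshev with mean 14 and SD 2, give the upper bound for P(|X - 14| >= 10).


k = 10/2 = 5
Chebyshev: P(|X-mu| >= k*sigma) <= 1/k^2 = 1/5^2 = 1/25

1/25


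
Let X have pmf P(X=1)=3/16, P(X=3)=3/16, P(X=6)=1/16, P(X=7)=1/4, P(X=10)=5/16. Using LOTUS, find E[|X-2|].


E[|X-2|] = sum(g(x)*P(x))
= 1*3/16 + 1*3/16 + 4*1/16 + 5*1/4 + 8*5/16
= 35/8

35/8


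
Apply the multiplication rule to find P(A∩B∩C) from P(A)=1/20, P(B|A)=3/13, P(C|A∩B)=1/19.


P(A∩B∩C) = P(A) * P(B|A) * P(C|A∩B)
= 1/20 * 3/13 * 1/19
= 3/260 * 1/19 = 3/4940

3/4940


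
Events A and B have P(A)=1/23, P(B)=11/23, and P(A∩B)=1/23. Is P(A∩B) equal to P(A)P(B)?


P(A)*P(B) = 1/23*11/23 = 11/529
P(A∩B) = 1/23 != 11/529, so not independent

No, A and B are not independent


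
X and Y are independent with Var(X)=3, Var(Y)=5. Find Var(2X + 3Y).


Independence => Cov(X,Y)=0
Var(2X + 3Y) = 2^2*Var(X) + 3^2*Var(Y)
= 4*3 + 9*5 = 57

57


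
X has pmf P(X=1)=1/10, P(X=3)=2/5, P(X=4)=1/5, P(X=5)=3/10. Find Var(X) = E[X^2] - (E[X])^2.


E[X] = 18/5, E[X^2] = 72/5
Var(X) = E[X^2] - (E[X])^2 = 72/5 - (18/5)^2 = 36/25

36/25


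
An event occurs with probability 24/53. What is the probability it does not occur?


P(A') = 1 - P(A) = 1 - 24/53 = 29/53

29/53


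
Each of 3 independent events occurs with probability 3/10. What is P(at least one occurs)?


P(at least one) = 1 - P(none)
P(none) = (1 - 3/10)^3 = (7/10)^3 = 343/1000
P(at least one) = 1 - 343/1000 = 657/1000

657/1000


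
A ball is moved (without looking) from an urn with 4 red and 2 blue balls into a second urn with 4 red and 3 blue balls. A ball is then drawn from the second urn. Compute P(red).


P(transfer red) = 4/6 = 2/3; P(transfer blue) = 1/3
If red transferred: Urn II has 5 red of 8, so P(red|red moved) = 5/8
If blue transferred: Urn II has 4 red of 8, so P(red|blue moved) = 1/2
By total probability: P(red) = 2/3*5/8 + 1/3*1/2 = 7/12

7/12


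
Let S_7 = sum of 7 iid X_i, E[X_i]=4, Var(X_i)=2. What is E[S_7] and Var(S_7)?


E[S_n] = n*mu = 7*4 = 28
Var(S_n) = n*sigma^2 = 7*2 = 14

E[S_7]=28, Var(S_7)=14


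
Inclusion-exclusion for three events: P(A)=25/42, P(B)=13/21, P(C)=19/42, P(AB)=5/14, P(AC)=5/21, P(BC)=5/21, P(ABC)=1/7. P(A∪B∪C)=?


P(A∪B∪C) = P(A)+P(B)+P(C) - P(AB)-P(AC)-P(BC) + P(ABC)
= 25/42+13/21+19/42 - 5/14-5/21-5/21 + 1/7
= 41/42

41/42


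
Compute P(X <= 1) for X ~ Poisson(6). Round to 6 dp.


P(X<=1) = e^(-6)*6^0/0! + e^(-6)*6^1/1!
≈ 0.0024787522 + 0.0148725131
= 0.0173512653
≈ 0.017351

0.017351


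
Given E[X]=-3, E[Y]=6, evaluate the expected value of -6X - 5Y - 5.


E[-6X - 5Y - 5] = -6*E[X] - 5*E[Y] - 5
= (-6)*(-3) + (-5)*(6) + (-5)
= 18 - 30 - 5 = -17

-17


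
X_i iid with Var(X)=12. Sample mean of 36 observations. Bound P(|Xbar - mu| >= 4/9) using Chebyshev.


Var(Xbar) = Var(X)/n = 12/36
Chebyshev: P(|Xbar-mu| >= 4/9) <= Var(Xbar)/(4/9)^2 = (1/3)/(16/81) = 27/16
Bound exceeds 1, so trivial bound: 1

1


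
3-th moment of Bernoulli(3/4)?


For Bernoulli: X in {0,1}
E[X^3] = 0^3*(1-3/4) + 1^3*3/4 = 3/4

3/4


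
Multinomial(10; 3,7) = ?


10! = 3628800
Denominator: 3!=6 * 7!=5040
Coefficient = 3628800 / 30240 = 120

120


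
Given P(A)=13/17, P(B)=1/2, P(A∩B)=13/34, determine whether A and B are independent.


P(A)*P(B) = 13/17*1/2 = 13/34
P(A∩B) = 13/34, which equals P(A)P(B), so independent

Yes, A and B are independent


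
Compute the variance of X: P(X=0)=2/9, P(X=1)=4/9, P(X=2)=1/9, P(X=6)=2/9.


E[X] = 2, E[X^2] = 80/9
Var(X) = E[X^2] - (E[X])^2 = 80/9 - (2)^2 = 44/9

44/9


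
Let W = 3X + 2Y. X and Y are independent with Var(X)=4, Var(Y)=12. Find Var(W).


Independence => Cov(X,Y)=0
Var(3X + 2Y) = 3^2*Var(X) + 2^2*Var(Y)
= 9*4 + 4*12 = 84

84


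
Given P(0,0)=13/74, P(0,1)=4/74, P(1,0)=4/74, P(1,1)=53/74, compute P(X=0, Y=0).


Read from table: P(X=0, Y=0) = 13/74

13/74


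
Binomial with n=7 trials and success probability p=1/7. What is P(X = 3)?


P(X=3) = C(7,3) * p^3 * (1-p)^4
= 35 * 1/343 * 1296/2401
= 6480/117649

6480/117649


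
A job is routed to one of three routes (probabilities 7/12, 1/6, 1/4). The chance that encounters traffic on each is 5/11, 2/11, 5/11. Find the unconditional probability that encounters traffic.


P(A) = P(A|B1)P(B1) + P(A|B2)P(B2) + P(A|B3)P(B3)
= 5/11*7/12 + 2/11*1/6 + 5/11*1/4
= 35/132 + 1/33 + 5/44 = 9/22

9/22


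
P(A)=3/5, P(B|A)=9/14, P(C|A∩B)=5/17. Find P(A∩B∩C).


P(A∩B∩C) = P(A) * P(B|A) * P(C|A∩B)
= 3/5 * 9/14 * 5/17
= 27/70 * 5/17 = 27/238

27/238


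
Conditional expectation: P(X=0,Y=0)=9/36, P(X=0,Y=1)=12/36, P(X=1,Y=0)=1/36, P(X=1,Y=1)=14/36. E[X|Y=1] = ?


P(Y=1) = 26/36
E[X|Y=1] = (0*12 + 1*14)/26 = 14/26 = 7/13

7/13


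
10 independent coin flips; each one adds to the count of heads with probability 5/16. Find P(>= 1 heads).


P(at least one) = 1 - P(none)
P(none) = (1 - 5/16)^10 = (11/16)^10 = 25937424601/1099511627776
P(at least one) = 1 - 25937424601/1099511627776 = 1073574203175/1099511627776

1073574203175/1099511627776


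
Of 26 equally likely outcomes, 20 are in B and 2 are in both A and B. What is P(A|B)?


P(A|B) = P(A∩B)/P(B) = (2/26)/(20/26) = 2/20 = 1/10

1/10


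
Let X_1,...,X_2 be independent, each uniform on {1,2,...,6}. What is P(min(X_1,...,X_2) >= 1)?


P(min >= 1) = P(all X_i >= 1) = (P(X_1 >= 1))^2
= (6/6)^2 = 1^2 = 1

1


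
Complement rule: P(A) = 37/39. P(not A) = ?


P(A') = 1 - P(A) = 1 - 37/39 = 2/39

2/39


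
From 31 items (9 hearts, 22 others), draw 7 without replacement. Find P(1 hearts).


P(X=1) = C(9,1)*C(22,6) / C(31,7)
= 9*74613 / 2629575
= 671517/2629575 = 74613/292175

74613/292175


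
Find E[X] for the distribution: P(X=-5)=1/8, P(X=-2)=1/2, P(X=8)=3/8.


E[X] = sum(x * P(x))
= -5*1/8 - 2*1/2 + 8*3/8
= 11/8

11/8


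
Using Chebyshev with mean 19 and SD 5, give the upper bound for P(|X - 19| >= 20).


k = 20/5 = 4
Chebyshev: P(|X-mu| >= k*sigma) <= 1/k^2 = 1/4^2 = 1/16

1/16


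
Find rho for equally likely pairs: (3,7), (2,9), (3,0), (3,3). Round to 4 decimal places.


Cov(X,Y) = -1.0625, Var(X) = 0.1875, Var(Y) = 12.1875
rho = Cov/(sqrt(VarX)*sqrt(VarY)) = -0.7029

-0.7029


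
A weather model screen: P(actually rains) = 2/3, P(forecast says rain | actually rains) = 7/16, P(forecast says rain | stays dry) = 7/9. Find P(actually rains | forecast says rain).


P(A) = P(A|B)P(B) + P(A|B')P(B') = 7/16*2/3 + 7/9*1/3 = 119/216
P(B|A) = P(A|B)P(B)/P(A) = (7/24)/(119/216) = 9/17

9/17
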